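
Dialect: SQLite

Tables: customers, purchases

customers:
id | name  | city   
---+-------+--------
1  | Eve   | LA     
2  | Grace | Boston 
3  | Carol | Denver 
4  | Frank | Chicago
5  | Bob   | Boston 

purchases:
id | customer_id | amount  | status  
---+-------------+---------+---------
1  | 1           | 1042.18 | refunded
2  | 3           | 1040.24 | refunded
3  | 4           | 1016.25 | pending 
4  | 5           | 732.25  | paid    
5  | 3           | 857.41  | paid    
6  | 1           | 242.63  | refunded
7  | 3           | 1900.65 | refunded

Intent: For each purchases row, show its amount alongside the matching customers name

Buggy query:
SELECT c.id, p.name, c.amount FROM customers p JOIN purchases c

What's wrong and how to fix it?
Bug: Missing join condition: each purchases row is matched to all customers rows instead of just its own

Fix: Specify the join condition linking the foreign key to the parent id

Corrected query:
SELECT c.id, p.name, c.amount FROM customers p JOIN purchases c ON c.customer_id = p.id

Result:
id | name  | amount 
---+-------+--------
1  | Eve   | 1042.18
2  | Carol | 1040.24
3  | Frank | 1016.25
4  | Bob   | 732.25 
5  | Carol | 857.41 
6  | Eve   | 242.63 
7  | Carol | 1900.65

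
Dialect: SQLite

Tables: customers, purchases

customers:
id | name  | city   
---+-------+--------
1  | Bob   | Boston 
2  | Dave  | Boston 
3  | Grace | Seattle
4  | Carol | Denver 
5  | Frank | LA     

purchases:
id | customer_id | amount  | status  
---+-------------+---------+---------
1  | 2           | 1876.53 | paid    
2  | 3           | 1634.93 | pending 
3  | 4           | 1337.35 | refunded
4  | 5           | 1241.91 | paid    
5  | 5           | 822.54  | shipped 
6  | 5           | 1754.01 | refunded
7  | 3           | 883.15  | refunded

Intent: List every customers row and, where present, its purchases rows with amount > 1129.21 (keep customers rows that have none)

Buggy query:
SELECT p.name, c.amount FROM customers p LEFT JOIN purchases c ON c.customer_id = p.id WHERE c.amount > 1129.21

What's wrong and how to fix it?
Bug: A WHERE condition on the right-hand table after LEFT JOIN drops unmatched parents

Fix: Move the right-table condition into the ON clause so unmatched parents are kept

Corrected query:
SELECT p.name, c.amount FROM customers p LEFT JOIN purchases c ON c.customer_id = p.id AND c.amount > 1129.21

Result:
name  | amount 
------+--------
Bob   | NULL   
Dave  | 1876.53
Grace | 1634.93
Carol | 1337.35
Frank | 1241.91
Frank | 1754.01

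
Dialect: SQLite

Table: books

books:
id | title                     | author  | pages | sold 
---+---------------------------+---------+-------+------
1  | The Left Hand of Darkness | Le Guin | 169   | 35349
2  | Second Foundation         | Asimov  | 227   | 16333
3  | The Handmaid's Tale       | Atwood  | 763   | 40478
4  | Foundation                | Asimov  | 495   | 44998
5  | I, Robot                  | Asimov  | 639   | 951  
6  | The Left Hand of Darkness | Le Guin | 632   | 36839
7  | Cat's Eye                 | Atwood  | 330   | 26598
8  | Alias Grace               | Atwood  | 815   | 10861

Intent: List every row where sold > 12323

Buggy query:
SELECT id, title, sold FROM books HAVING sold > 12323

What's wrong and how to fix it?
Bug: This is a non-aggregate query (no GROUP BY, no aggregates), so in SQLite the HAVING clause is invalid here; a row-level condition belongs in WHERE

Fix: Use WHERE for row-level filtering

Corrected query:
SELECT id, title, sold FROM books WHERE sold > 12323

Result:
id | title                     | sold 
---+---------------------------+------
1  | The Left Hand of Darkness | 35349
2  | Second Foundation         | 16333
3  | The Handmaid's Tale       | 40478
4  | Foundation                | 44998
6  | The Left Hand of Darkness | 36839
7  | Cat's Eye                 | 26598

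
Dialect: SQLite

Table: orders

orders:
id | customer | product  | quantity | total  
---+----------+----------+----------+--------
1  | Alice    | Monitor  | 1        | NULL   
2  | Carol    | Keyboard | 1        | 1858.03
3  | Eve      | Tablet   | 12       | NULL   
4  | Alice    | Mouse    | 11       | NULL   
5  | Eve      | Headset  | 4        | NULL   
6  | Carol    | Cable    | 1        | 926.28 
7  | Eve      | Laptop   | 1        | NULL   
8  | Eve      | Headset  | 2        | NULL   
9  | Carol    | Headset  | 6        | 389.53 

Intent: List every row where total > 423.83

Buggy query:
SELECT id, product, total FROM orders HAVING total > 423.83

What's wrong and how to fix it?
Bug: HAVING filters the output of aggregation, but this query has no GROUP BY and no aggregate functions, so SQLite rejects it (HAVING clause on a non-aggregate query); the condition here is per row

Fix: Replace HAVING with WHERE since the condition applies to individual rows

Corrected query:
SELECT id, product, total FROM orders WHERE total > 423.83

Result:
id | product  | total  
---+----------+--------
2  | Keyboard | 1858.03
6  | Cable    | 926.28 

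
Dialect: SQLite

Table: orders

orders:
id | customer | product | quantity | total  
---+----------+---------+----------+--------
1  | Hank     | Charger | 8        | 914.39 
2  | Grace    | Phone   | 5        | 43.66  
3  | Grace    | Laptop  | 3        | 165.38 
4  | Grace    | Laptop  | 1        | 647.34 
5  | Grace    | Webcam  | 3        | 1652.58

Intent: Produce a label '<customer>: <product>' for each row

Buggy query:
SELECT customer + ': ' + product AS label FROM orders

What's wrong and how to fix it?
Bug: SQLite uses || for string concatenation; + coerces text to numbers (yielding 0)

Fix: Use the || operator for string concatenation

Corrected query:
SELECT customer || ': ' || product AS label FROM orders

Result:
label        
-------------
Hank: Charger
Grace: Phone 
Grace: Laptop
Grace: Laptop
Grace: Webcam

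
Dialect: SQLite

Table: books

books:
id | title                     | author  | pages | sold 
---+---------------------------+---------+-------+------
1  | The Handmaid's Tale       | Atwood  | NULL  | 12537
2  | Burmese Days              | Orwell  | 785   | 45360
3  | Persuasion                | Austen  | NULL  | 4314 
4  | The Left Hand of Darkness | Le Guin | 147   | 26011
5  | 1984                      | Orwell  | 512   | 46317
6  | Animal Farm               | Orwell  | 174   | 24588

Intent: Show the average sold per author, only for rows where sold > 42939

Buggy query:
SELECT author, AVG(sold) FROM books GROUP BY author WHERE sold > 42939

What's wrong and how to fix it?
Bug: WHERE cannot follow GROUP BY

Fix: Move the WHERE clause before GROUP BY

Corrected query:
SELECT author, AVG(sold) FROM books WHERE sold > 42939 GROUP BY author

Result:
author | AVG(sold)
-------+----------
Orwell | 45838.5  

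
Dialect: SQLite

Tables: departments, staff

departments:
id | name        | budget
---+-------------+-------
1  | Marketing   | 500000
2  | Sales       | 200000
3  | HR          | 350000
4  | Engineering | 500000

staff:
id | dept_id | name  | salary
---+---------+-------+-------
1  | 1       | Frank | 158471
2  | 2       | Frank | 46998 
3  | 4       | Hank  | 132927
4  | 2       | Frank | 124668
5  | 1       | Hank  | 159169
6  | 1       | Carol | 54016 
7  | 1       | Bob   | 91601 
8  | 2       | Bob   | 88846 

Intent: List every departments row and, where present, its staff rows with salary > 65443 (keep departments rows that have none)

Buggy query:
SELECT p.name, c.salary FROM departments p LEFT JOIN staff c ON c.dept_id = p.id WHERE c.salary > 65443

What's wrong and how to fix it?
Bug: Filtering c.salary in WHERE discards the NULL rows produced by LEFT JOIN, turning it into an inner join

Fix: Put 'c.salary > 65443' in the JOIN's ON clause instead of WHERE

Corrected query:
SELECT p.name, c.salary FROM departments p LEFT JOIN staff c ON c.dept_id = p.id AND c.salary > 65443

Result:
name        | salary
------------+-------
Marketing   | 91601 
Marketing   | 158471
Marketing   | 159169
Sales       | 88846 
Sales       | 124668
HR          | NULL  
Engineering | 132927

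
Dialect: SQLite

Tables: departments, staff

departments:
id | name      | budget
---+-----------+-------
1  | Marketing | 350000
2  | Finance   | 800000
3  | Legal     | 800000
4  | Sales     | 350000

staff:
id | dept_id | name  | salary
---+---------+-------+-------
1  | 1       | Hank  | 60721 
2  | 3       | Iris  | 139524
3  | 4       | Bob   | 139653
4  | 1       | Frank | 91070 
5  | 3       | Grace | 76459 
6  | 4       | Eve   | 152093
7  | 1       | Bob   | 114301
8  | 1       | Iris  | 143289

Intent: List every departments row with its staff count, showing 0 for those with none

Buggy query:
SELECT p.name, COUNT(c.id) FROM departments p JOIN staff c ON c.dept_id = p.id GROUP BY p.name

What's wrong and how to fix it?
Bug: An inner join excludes parents with zero children

Fix: Switch to LEFT JOIN to retain unmatched parent rows

Corrected query:
SELECT p.name, COUNT(c.id) FROM departments p LEFT JOIN staff c ON c.dept_id = p.id GROUP BY p.name

Result:
name      | COUNT(c.id)
----------+------------
Finance   | 0          
Legal     | 2          
Marketing | 4          
Sales     | 2          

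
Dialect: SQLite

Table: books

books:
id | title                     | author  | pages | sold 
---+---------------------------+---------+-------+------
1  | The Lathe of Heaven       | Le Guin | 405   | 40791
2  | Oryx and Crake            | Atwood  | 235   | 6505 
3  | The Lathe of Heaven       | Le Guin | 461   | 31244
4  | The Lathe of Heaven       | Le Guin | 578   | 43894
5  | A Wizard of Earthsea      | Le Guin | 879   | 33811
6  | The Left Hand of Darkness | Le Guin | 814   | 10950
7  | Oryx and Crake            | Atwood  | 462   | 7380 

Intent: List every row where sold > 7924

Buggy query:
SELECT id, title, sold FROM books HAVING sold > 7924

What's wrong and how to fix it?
Bug: HAVING filters the output of aggregation, but this query has no GROUP BY and no aggregate functions, so SQLite rejects it (HAVING clause on a non-aggregate query); the condition here is per row

Fix: Use WHERE for row-level filtering

Corrected query:
SELECT id, title, sold FROM books WHERE sold > 7924

Result:
id | title                     | sold 
---+---------------------------+------
1  | The Lathe of Heaven       | 40791
3  | The Lathe of Heaven       | 31244
4  | The Lathe of Heaven       | 43894
5  | A Wizard of Earthsea      | 33811
6  | The Left Hand of Darkness | 10950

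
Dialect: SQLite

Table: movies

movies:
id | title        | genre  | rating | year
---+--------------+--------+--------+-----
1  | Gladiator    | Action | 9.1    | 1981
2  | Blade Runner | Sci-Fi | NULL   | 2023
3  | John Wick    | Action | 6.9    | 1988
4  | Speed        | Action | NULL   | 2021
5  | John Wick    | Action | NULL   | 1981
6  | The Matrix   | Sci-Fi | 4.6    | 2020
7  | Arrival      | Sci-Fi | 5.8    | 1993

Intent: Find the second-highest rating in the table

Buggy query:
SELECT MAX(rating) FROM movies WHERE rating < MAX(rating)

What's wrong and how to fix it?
Bug: MAX(rating) on the right of the comparison is an aggregate-in-WHERE error

Fix: Compute the overall MAX in a subquery, then take MAX of rows below it

Corrected query:
SELECT MAX(rating) FROM movies WHERE rating < (SELECT MAX(rating) FROM movies)

Result:
MAX(rating)
-----------
6.9        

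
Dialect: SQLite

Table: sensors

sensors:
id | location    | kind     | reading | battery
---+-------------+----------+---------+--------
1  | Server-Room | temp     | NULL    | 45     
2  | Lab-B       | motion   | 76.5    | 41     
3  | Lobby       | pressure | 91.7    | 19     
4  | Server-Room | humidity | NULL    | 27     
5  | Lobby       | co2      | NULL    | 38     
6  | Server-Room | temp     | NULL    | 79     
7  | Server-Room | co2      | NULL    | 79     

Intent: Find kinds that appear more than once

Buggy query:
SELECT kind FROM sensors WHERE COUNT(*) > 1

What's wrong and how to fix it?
Bug: WHERE can't reference COUNT(*); aggregates are computed after WHERE

Fix: GROUP BY kind, then filter groups with HAVING COUNT(*) > 1

Corrected query:
SELECT kind FROM sensors GROUP BY kind HAVING COUNT(*) > 1

Result:
kind
----
co2 
temp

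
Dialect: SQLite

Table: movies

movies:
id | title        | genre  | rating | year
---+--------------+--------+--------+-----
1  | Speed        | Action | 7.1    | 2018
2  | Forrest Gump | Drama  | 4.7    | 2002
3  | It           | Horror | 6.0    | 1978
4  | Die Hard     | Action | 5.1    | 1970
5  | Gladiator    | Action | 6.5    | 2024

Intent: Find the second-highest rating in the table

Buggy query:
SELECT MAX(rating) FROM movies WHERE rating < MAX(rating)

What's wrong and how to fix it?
Bug: The inner MAX is an aggregate inside WHERE, which is not allowed

Fix: Compute the overall MAX in a subquery, then take MAX of rows below it

Corrected query:
SELECT MAX(rating) FROM movies WHERE rating < (SELECT MAX(rating) FROM movies)

Result:
MAX(rating)
-----------
6.5        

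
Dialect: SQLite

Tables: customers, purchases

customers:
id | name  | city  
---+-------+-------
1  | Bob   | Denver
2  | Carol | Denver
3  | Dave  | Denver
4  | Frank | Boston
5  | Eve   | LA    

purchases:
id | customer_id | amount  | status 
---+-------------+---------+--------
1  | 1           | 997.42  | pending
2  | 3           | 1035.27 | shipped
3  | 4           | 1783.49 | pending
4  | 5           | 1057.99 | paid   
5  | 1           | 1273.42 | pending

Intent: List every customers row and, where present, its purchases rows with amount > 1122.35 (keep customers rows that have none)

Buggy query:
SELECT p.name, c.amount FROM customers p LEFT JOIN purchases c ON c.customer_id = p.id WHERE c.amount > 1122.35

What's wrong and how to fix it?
Bug: A WHERE condition on the right-hand table after LEFT JOIN drops unmatched parents

Fix: Move the right-table condition into the ON clause so unmatched parents are kept

Corrected query:
SELECT p.name, c.amount FROM customers p LEFT JOIN purchases c ON c.customer_id = p.id AND c.amount > 1122.35

Result:
name  | amount 
------+--------
Bob   | 1273.42
Carol | NULL   
Dave  | NULL   
Frank | 1783.49
Eve   | NULL   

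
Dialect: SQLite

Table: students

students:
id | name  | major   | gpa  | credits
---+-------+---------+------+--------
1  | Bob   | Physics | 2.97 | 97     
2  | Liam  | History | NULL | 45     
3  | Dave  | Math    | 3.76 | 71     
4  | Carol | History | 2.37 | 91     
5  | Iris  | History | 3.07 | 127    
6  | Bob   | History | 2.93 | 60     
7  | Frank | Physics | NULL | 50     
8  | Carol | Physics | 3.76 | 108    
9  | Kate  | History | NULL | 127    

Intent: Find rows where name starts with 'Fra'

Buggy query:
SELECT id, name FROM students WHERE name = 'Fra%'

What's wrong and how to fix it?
Bug: Wildcards only work with LIKE; '=' treats '%' as a literal character

Fix: Replace '=' with LIKE so 'Fra%' is treated as a pattern

Corrected query:
SELECT id, name FROM students WHERE name LIKE 'Fra%'

Result:
id | name 
---+------
7  | Frank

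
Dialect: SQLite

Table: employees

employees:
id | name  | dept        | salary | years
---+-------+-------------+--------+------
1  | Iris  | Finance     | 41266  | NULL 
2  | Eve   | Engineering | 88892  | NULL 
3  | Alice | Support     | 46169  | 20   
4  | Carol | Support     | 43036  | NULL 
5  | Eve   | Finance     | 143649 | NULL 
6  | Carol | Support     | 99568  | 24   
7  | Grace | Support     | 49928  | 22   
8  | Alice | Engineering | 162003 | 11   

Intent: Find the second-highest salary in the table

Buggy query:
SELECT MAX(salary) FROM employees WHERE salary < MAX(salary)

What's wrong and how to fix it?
Bug: MAX(salary) on the right of the comparison is an aggregate-in-WHERE error

Fix: Put the inner MAX in a scalar subquery

Corrected query:
SELECT MAX(salary) FROM employees WHERE salary < (SELECT MAX(salary) FROM employees)

Result:
MAX(salary)
-----------
143649     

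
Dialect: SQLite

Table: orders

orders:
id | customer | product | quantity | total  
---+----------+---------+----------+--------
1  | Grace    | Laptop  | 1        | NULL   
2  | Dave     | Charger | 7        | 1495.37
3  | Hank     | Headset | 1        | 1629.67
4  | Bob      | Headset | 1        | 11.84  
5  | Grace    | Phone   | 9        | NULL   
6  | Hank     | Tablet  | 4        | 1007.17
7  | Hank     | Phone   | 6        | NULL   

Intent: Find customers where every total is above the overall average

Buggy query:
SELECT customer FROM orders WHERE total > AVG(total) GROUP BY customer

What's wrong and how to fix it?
Bug: AVG() is an aggregate; it can't sit directly in WHERE

Fix: Compute the overall average in a scalar subquery and compare each group's MIN against it in HAVING

Corrected query:
SELECT customer FROM orders GROUP BY customer HAVING MIN(total) > (SELECT AVG(total) FROM orders)

Result:
customer
--------
Dave    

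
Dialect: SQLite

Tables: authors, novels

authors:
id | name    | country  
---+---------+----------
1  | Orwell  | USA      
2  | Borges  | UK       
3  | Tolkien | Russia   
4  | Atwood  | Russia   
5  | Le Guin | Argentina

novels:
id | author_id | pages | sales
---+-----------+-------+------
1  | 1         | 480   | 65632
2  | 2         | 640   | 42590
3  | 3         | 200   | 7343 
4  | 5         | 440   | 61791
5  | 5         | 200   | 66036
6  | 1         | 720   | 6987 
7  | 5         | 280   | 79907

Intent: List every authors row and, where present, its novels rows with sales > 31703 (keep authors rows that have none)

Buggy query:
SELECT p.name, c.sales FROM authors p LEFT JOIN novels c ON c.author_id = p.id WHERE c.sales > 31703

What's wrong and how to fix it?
Bug: Filtering c.sales in WHERE discards the NULL rows produced by LEFT JOIN, turning it into an inner join

Fix: Put 'c.sales > 31703' in the JOIN's ON clause instead of WHERE

Corrected query:
SELECT p.name, c.sales FROM authors p LEFT JOIN novels c ON c.author_id = p.id AND c.sales > 31703

Result:
name    | sales
--------+------
Orwell  | 65632
Borges  | 42590
Tolkien | NULL 
Atwood  | NULL 
Le Guin | 61791
Le Guin | 66036
Le Guin | 79907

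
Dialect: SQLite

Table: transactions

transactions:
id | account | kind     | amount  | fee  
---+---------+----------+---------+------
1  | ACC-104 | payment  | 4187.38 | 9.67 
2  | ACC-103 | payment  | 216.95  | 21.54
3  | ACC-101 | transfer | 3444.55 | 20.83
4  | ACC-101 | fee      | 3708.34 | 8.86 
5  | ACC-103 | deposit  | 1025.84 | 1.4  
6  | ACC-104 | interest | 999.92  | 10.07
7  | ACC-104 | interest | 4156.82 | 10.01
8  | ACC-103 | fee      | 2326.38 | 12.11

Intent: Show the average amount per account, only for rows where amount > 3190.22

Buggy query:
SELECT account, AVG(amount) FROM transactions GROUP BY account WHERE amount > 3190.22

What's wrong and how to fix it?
Bug: Row-level WHERE must come before GROUP BY in the clause order

Fix: Move the WHERE clause before GROUP BY

Corrected query:
SELECT account, AVG(amount) FROM transactions WHERE amount > 3190.22 GROUP BY account

Result:
account | AVG(amount)
--------+------------
ACC-101 | 3576.445   
ACC-104 | 4172.1     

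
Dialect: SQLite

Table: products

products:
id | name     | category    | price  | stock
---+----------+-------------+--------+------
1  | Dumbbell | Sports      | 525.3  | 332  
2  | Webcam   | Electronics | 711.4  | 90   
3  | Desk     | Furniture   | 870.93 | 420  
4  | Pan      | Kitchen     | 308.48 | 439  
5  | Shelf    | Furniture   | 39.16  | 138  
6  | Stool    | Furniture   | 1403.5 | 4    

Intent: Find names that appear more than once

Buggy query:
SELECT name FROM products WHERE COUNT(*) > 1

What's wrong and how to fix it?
Bug: WHERE can't reference COUNT(*); aggregates are computed after WHERE

Fix: Group first, then use HAVING for the count condition

Corrected query:
SELECT name FROM products GROUP BY name HAVING COUNT(*) > 1

Result:
(no rows)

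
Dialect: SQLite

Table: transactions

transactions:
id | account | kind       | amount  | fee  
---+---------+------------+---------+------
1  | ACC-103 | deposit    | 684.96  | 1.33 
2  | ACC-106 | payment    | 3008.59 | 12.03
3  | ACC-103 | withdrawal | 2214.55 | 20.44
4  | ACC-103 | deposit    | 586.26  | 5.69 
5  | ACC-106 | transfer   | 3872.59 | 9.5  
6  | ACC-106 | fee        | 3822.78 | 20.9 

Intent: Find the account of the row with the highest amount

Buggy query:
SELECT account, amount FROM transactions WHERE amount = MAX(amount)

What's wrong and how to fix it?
Bug: WHERE is evaluated per row; an aggregate over the whole table isn't defined there

Fix: Use a subquery: WHERE amount = (SELECT MAX(amount) FROM transactions)

Corrected query:
SELECT account, amount FROM transactions WHERE amount = (SELECT MAX(amount) FROM transactions)

Result:
account | amount 
--------+--------
ACC-106 | 3872.59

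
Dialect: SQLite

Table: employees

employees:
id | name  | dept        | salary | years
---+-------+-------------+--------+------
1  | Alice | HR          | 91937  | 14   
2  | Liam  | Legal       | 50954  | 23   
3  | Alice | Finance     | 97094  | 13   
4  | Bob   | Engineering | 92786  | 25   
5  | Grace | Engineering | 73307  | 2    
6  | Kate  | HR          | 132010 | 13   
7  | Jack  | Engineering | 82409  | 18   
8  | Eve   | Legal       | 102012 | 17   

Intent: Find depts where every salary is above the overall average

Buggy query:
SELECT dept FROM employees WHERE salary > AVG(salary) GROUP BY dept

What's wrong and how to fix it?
Bug: AVG() is an aggregate; it can't sit directly in WHERE

Fix: Compute the overall average in a scalar subquery and compare each group's MIN against it in HAVING

Corrected query:
SELECT dept FROM employees GROUP BY dept HAVING MIN(salary) > (SELECT AVG(salary) FROM employees)

Result:
dept   
-------
Finance
HR     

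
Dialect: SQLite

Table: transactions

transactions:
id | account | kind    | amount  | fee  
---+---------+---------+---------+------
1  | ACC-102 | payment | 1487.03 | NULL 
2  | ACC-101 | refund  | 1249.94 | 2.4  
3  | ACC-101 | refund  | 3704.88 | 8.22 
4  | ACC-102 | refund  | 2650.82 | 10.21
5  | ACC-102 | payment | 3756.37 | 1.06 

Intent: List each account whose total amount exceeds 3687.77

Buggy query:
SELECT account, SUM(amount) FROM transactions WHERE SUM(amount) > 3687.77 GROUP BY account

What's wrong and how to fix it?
Bug: Aggregate functions cannot appear in a WHERE clause

Fix: Move the aggregate condition to a HAVING clause

Corrected query:
SELECT account, SUM(amount) FROM transactions GROUP BY account HAVING SUM(amount) > 3687.77

Result:
account | SUM(amount)
--------+------------
ACC-101 | 4954.82    
ACC-102 | 7894.22    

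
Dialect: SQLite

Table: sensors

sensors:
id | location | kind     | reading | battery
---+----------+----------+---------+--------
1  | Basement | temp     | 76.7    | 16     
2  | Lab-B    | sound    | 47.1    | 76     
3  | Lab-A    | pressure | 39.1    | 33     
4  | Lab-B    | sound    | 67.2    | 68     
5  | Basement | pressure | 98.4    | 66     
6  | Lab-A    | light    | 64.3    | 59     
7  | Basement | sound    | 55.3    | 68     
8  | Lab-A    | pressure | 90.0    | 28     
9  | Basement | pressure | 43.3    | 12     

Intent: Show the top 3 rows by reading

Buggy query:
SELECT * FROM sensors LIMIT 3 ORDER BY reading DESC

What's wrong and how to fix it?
Bug: LIMIT must come after ORDER BY

Fix: Swap the clauses: ORDER BY first, then LIMIT

Corrected query:
SELECT * FROM sensors ORDER BY reading DESC LIMIT 3

Result:
id | location | kind     | reading | battery
---+----------+----------+---------+--------
5  | Basement | pressure | 98.4    | 66     
8  | Lab-A    | pressure | 90      | 28     
1  | Basement | temp     | 76.7    | 16     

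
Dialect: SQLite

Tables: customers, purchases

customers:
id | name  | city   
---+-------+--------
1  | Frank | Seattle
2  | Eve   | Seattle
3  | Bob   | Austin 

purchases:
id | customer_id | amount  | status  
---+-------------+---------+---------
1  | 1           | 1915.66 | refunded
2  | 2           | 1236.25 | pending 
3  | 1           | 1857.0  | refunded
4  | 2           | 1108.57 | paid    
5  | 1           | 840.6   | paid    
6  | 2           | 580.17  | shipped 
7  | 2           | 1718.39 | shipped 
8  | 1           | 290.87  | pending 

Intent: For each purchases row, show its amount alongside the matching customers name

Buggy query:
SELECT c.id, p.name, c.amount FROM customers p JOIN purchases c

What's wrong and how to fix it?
Bug: Missing join condition: each purchases row is matched to all customers rows instead of just its own

Fix: Specify the join condition linking the foreign key to the parent id

Corrected query:
SELECT c.id, p.name, c.amount FROM customers p JOIN purchases c ON c.customer_id = p.id

Result:
id | name  | amount 
---+-------+--------
1  | Frank | 1915.66
2  | Eve   | 1236.25
3  | Frank | 1857   
4  | Eve   | 1108.57
5  | Frank | 840.6  
6  | Eve   | 580.17 
7  | Eve   | 1718.39
8  | Frank | 290.87 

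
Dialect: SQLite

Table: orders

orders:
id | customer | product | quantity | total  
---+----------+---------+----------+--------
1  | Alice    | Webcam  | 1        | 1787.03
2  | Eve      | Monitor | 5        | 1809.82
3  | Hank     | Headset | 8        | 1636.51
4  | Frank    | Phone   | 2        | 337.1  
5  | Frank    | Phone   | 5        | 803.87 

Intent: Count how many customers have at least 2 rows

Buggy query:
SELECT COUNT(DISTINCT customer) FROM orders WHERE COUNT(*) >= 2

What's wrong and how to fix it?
Bug: COUNT(*) cannot appear in WHERE; the per-group count doesn't exist yet

Fix: Use a subquery that GROUPs and filters with HAVING, then count its rows

Corrected query:
SELECT COUNT(*) FROM (SELECT customer FROM orders GROUP BY customer HAVING COUNT(*) >= 2)

Result:
COUNT(*)
--------
1       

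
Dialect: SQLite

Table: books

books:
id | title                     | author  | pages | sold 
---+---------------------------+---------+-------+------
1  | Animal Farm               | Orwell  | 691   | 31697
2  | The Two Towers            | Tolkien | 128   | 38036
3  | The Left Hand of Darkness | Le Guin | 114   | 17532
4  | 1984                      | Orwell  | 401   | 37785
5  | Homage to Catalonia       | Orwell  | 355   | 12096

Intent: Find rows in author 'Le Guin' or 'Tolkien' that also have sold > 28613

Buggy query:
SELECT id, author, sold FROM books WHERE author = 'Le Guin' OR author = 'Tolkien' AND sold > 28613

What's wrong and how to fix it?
Bug: AND binds tighter than OR, so this parses as author = 'Le Guin' OR (author = 'Tolkien' AND sold > 28613)

Fix: Add parentheses around the OR so the AND applies to both alternatives

Corrected query:
SELECT id, author, sold FROM books WHERE (author = 'Le Guin' OR author = 'Tolkien') AND sold > 28613

Result:
id | author  | sold 
---+---------+------
2  | Tolkien | 38036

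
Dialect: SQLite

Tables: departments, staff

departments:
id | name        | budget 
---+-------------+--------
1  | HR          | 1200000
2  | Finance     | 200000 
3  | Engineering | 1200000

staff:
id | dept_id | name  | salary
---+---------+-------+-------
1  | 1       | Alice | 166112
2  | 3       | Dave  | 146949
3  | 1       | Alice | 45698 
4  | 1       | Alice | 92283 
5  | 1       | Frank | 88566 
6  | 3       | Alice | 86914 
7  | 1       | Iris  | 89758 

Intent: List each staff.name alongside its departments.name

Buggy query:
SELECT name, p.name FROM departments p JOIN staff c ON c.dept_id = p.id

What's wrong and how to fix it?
Bug: 'name' exists in both joined tables, so the database can't tell which one is meant

Fix: Qualify the column with its table alias (c.name)

Corrected query:
SELECT c.name, p.name FROM departments p JOIN staff c ON c.dept_id = p.id

Result:
name  | name       
------+------------
Alice | HR         
Dave  | Engineering
Alice | HR         
Alice | HR         
Frank | HR         
Alice | Engineering
Iris  | HR         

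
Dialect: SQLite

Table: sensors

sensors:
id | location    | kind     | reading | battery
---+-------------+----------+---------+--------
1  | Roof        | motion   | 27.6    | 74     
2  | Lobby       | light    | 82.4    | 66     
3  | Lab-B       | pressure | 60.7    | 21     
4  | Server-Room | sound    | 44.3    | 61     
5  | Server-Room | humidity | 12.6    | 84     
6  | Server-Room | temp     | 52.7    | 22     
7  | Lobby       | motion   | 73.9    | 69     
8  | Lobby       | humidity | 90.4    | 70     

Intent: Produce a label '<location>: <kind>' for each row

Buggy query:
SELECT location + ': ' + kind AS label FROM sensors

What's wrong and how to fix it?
Bug: SQLite uses || for string concatenation; + coerces text to numbers (yielding 0)

Fix: Use the || operator for string concatenation

Corrected query:
SELECT location || ': ' || kind AS label FROM sensors

Result:
label                
---------------------
Roof: motion         
Lobby: light         
Lab-B: pressure      
Server-Room: sound   
Server-Room: humidity
Server-Room: temp    
Lobby: motion        
Lobby: humidity      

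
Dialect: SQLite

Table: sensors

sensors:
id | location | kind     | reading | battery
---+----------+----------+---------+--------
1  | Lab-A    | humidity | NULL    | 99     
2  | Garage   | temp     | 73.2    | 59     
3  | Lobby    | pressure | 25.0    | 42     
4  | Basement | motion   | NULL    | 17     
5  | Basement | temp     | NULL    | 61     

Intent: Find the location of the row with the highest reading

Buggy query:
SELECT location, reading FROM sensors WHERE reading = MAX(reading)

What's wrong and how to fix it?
Bug: WHERE is evaluated per row; an aggregate over the whole table isn't defined there

Fix: Use a subquery: WHERE reading = (SELECT MAX(reading) FROM sensors)

Corrected query:
SELECT location, reading FROM sensors WHERE reading = (SELECT MAX(reading) FROM sensors)

Result:
location | reading
---------+--------
Garage   | 73.2   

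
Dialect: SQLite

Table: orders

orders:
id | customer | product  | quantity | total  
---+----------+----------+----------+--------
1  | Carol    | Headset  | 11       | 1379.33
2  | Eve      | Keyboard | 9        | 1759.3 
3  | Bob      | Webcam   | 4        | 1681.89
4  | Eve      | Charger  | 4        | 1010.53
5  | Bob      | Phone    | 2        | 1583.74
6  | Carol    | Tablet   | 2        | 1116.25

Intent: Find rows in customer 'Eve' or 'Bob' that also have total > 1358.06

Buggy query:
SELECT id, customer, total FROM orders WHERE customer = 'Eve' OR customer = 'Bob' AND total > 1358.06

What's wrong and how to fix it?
Bug: AND binds tighter than OR, so this parses as customer = 'Eve' OR (customer = 'Bob' AND total > 1358.06)

Fix: Group the OR with parentheses (or use IN), then AND the threshold

Corrected query:
SELECT id, customer, total FROM orders WHERE (customer = 'Eve' OR customer = 'Bob') AND total > 1358.06

Result:
id | customer | total  
---+----------+--------
2  | Eve      | 1759.3 
3  | Bob      | 1681.89
5  | Bob      | 1583.74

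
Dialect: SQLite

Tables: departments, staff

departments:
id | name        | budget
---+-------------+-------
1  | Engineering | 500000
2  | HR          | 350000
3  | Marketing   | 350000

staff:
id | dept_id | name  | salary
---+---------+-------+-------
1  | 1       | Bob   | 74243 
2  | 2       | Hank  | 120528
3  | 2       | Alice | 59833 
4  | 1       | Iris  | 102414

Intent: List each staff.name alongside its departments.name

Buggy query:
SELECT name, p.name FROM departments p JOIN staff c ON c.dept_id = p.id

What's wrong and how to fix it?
Bug: Both tables have a 'name' column; the unqualified reference is ambiguous

Fix: Prefix ambiguous columns with the table alias

Corrected query:
SELECT c.name, p.name FROM departments p JOIN staff c ON c.dept_id = p.id

Result:
name  | name       
------+------------
Bob   | Engineering
Hank  | HR         
Alice | HR         
Iris  | Engineering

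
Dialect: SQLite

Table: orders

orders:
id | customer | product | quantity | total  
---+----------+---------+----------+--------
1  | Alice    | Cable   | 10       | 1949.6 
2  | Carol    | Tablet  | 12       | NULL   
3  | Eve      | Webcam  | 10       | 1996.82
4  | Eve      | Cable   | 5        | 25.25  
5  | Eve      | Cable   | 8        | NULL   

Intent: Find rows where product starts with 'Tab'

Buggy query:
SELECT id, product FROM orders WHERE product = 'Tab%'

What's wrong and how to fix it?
Bug: '=' compares the literal string including the % character; pattern matching needs LIKE

Fix: Replace '=' with LIKE so 'Tab%' is treated as a pattern

Corrected query:
SELECT id, product FROM orders WHERE product LIKE 'Tab%'

Result:
id | product
---+--------
2  | Tablet 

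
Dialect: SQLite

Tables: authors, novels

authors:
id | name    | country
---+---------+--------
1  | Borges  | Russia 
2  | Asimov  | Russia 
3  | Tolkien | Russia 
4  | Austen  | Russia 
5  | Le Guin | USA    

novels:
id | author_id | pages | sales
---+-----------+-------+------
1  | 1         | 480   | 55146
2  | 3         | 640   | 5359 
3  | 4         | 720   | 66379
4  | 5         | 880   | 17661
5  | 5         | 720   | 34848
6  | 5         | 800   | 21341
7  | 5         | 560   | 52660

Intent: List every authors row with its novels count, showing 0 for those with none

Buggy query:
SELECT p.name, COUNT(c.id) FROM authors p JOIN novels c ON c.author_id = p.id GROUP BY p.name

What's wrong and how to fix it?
Bug: INNER JOIN drops authors rows that have no matching novels rows

Fix: Use LEFT JOIN so parents without children still appear (COUNT(c.id) gives 0)

Corrected query:
SELECT p.name, COUNT(c.id) FROM authors p LEFT JOIN novels c ON c.author_id = p.id GROUP BY p.name

Result:
name    | COUNT(c.id)
--------+------------
Asimov  | 0          
Austen  | 1          
Borges  | 1          
Le Guin | 4          
Tolkien | 1          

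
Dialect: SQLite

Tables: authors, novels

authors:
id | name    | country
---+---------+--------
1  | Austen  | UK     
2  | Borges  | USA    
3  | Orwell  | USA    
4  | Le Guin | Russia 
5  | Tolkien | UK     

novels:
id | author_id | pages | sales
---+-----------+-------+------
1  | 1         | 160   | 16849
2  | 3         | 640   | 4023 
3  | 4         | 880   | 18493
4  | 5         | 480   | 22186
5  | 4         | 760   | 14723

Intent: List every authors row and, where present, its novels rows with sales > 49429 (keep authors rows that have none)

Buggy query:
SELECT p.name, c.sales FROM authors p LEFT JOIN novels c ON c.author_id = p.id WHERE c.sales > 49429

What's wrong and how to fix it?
Bug: A WHERE condition on the right-hand table after LEFT JOIN drops unmatched parents

Fix: Move the right-table condition into the ON clause so unmatched parents are kept

Corrected query:
SELECT p.name, c.sales FROM authors p LEFT JOIN novels c ON c.author_id = p.id AND c.sales > 49429

Result:
name    | sales
--------+------
Austen  | NULL 
Borges  | NULL 
Orwell  | NULL 
Le Guin | NULL 
Tolkien | NULL 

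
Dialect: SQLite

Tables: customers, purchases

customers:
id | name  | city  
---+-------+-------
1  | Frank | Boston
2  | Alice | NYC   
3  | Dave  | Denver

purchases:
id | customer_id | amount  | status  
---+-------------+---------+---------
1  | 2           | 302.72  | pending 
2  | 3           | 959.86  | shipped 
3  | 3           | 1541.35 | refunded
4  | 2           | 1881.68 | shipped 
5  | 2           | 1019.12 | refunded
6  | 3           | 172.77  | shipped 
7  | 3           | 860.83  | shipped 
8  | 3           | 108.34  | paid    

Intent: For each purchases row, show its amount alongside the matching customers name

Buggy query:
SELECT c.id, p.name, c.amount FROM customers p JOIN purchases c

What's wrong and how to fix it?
Bug: Missing join condition: each purchases row is matched to all customers rows instead of just its own

Fix: Specify the join condition linking the foreign key to the parent id

Corrected query:
SELECT c.id, p.name, c.amount FROM customers p JOIN purchases c ON c.customer_id = p.id

Result:
id | name  | amount 
---+-------+--------
1  | Alice | 302.72 
2  | Dave  | 959.86 
3  | Dave  | 1541.35
4  | Alice | 1881.68
5  | Alice | 1019.12
6  | Dave  | 172.77 
7  | Dave  | 860.83 
8  | Dave  | 108.34 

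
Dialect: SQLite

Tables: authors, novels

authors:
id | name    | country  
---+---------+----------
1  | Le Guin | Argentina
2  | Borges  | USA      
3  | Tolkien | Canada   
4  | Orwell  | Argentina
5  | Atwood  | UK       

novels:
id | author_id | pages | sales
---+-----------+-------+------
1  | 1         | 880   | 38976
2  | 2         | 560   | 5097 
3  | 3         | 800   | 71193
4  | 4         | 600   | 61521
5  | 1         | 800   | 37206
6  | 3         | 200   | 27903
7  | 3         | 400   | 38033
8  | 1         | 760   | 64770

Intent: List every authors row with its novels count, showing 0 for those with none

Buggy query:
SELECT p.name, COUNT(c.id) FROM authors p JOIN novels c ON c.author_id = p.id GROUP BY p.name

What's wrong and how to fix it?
Bug: An inner join excludes parents with zero children

Fix: Use LEFT JOIN so parents without children still appear (COUNT(c.id) gives 0)

Corrected query:
SELECT p.name, COUNT(c.id) FROM authors p LEFT JOIN novels c ON c.author_id = p.id GROUP BY p.name

Result:
name    | COUNT(c.id)
--------+------------
Atwood  | 0          
Borges  | 1          
Le Guin | 3          
Orwell  | 1          
Tolkien | 3          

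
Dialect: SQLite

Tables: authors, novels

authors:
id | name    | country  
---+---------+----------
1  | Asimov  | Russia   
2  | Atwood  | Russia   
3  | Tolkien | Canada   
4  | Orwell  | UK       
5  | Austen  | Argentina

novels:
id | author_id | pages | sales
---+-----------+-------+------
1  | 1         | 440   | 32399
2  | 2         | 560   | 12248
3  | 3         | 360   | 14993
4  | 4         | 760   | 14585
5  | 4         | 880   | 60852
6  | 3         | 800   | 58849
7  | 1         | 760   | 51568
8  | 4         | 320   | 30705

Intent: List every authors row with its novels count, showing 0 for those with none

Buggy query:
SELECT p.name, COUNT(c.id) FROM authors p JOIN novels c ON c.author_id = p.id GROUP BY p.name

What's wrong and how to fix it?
Bug: An inner join excludes parents with zero children

Fix: Use LEFT JOIN so parents without children still appear (COUNT(c.id) gives 0)

Corrected query:
SELECT p.name, COUNT(c.id) FROM authors p LEFT JOIN novels c ON c.author_id = p.id GROUP BY p.name

Result:
name    | COUNT(c.id)
--------+------------
Asimov  | 2          
Atwood  | 1          
Austen  | 0          
Orwell  | 3          
Tolkien | 2          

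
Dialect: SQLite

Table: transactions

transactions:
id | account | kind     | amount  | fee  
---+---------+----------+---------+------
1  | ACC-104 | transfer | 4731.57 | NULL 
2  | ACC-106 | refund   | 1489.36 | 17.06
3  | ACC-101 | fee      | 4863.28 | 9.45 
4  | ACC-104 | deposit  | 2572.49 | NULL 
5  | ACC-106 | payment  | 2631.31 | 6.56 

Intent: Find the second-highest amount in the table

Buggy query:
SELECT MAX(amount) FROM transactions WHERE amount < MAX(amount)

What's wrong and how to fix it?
Bug: The inner MAX is an aggregate inside WHERE, which is not allowed

Fix: Put the inner MAX in a scalar subquery

Corrected query:
SELECT MAX(amount) FROM transactions WHERE amount < (SELECT MAX(amount) FROM transactions)

Result:
MAX(amount)
-----------
4731.57    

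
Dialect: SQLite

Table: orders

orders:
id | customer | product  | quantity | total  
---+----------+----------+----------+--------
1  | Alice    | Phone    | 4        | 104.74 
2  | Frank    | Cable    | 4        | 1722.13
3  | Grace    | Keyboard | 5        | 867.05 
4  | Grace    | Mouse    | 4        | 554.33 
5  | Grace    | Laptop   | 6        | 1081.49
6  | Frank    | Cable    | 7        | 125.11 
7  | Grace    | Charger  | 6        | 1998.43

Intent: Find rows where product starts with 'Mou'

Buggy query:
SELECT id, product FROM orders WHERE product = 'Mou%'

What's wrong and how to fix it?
Bug: '=' compares the literal string including the % character; pattern matching needs LIKE

Fix: Replace '=' with LIKE so 'Mou%' is treated as a pattern

Corrected query:
SELECT id, product FROM orders WHERE product LIKE 'Mou%'

Result:
id | product
---+--------
4  | Mouse  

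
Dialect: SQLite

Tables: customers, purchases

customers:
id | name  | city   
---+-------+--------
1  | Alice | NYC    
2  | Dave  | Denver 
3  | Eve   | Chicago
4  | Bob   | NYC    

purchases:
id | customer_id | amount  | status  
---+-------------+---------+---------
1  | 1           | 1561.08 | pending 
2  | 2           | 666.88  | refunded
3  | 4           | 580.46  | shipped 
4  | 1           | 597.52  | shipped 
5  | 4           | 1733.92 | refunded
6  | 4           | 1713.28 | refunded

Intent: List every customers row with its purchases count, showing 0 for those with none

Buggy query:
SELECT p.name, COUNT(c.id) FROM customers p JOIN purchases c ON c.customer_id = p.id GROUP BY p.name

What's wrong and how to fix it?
Bug: INNER JOIN drops customers rows that have no matching purchases rows

Fix: Use LEFT JOIN so parents without children still appear (COUNT(c.id) gives 0)

Corrected query:
SELECT p.name, COUNT(c.id) FROM customers p LEFT JOIN purchases c ON c.customer_id = p.id GROUP BY p.name

Result:
name  | COUNT(c.id)
------+------------
Alice | 2          
Bob   | 3          
Dave  | 1          
Eve   | 0          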